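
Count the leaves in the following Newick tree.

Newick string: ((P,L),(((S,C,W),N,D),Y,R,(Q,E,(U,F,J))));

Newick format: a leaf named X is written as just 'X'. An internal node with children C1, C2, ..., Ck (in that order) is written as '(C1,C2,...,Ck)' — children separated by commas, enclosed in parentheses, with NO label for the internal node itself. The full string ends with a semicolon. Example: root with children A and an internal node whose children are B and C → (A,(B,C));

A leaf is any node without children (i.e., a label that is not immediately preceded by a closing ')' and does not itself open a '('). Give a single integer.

Answer: 14

Derivation:
Newick: ((P,L),(((S,C,W),N,D),Y,R,(Q,E,(U,F,J))));
Scan left-to-right; a leaf is any maximal label run not followed by '(':
  pos 2: leaf 'P' → count = 1
  pos 4: leaf 'L' → count = 2
  pos 10: leaf 'S' → count = 3
  pos 12: leaf 'C' → count = 4
  pos 14: leaf 'W' → count = 5
  pos 17: leaf 'N' → count = 6
  pos 19: leaf 'D' → count = 7
  pos 22: leaf 'Y' → count = 8
  pos 24: leaf 'R' → count = 9
  pos 27: leaf 'Q' → count = 10
  pos 29: leaf 'E' → count = 11
  pos 32: leaf 'U' → count = 12
  pos 34: leaf 'F' → count = 13
  pos 36: leaf 'J' → count = 14
Total leaves: 14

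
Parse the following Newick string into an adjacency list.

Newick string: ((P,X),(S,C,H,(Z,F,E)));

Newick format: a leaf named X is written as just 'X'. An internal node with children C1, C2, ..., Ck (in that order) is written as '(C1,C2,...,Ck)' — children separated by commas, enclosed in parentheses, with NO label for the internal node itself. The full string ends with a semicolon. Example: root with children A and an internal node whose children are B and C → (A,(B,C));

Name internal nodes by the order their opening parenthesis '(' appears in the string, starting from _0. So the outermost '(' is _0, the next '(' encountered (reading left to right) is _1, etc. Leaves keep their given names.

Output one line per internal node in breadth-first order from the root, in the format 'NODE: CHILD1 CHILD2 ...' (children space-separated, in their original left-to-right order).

Answer: _0: _1 _2
_1: P X
_2: S C H _3
_3: Z F E

Derivation:
Input: ((P,X),(S,C,H,(Z,F,E)));
Scanning left-to-right, naming '(' by encounter order:
  pos 0: '(' -> open internal node _0 (depth 1)
  pos 1: '(' -> open internal node _1 (depth 2)
  pos 5: ')' -> close internal node _1 (now at depth 1)
  pos 7: '(' -> open internal node _2 (depth 2)
  pos 14: '(' -> open internal node _3 (depth 3)
  pos 20: ')' -> close internal node _3 (now at depth 2)
  pos 21: ')' -> close internal node _2 (now at depth 1)
  pos 22: ')' -> close internal node _0 (now at depth 0)
Total internal nodes: 4
BFS adjacency from root:
  _0: _1 _2
  _1: P X
  _2: S C H _3
  _3: Z F E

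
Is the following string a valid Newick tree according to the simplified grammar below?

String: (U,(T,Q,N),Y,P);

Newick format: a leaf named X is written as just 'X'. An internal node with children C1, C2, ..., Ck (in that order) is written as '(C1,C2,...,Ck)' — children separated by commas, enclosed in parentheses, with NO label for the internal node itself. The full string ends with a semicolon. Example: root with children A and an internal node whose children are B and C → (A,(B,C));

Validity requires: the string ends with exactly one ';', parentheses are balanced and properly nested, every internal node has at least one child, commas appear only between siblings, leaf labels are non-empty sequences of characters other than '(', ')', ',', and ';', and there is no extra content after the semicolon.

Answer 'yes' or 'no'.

Answer: yes

Derivation:
Input: (U,(T,Q,N),Y,P);
Paren balance: 2 '(' vs 2 ')' OK
Ends with single ';': True
Full parse: OK
Valid: True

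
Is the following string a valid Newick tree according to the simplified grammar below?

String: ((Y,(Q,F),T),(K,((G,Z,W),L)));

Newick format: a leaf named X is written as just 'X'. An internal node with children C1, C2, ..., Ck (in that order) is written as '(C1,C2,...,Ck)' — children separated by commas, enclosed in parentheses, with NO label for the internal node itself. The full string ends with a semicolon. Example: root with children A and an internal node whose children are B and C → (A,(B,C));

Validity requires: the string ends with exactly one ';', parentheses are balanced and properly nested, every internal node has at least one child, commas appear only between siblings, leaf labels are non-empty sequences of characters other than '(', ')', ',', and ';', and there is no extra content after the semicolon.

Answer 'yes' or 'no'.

Answer: yes

Derivation:
Input: ((Y,(Q,F),T),(K,((G,Z,W),L)));
Paren balance: 6 '(' vs 6 ')' OK
Ends with single ';': True
Full parse: OK
Valid: True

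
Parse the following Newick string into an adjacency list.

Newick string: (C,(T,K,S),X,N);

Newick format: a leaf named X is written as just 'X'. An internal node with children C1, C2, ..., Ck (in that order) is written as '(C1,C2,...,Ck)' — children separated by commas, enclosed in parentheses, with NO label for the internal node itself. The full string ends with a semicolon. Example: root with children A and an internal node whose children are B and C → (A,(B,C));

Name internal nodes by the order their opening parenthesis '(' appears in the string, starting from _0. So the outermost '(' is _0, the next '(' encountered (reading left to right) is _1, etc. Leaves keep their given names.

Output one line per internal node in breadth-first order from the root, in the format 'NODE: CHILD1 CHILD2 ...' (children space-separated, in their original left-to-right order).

Answer: _0: C _1 X N
_1: T K S

Derivation:
Input: (C,(T,K,S),X,N);
Scanning left-to-right, naming '(' by encounter order:
  pos 0: '(' -> open internal node _0 (depth 1)
  pos 3: '(' -> open internal node _1 (depth 2)
  pos 9: ')' -> close internal node _1 (now at depth 1)
  pos 14: ')' -> close internal node _0 (now at depth 0)
Total internal nodes: 2
BFS adjacency from root:
  _0: C _1 X N
  _1: T K S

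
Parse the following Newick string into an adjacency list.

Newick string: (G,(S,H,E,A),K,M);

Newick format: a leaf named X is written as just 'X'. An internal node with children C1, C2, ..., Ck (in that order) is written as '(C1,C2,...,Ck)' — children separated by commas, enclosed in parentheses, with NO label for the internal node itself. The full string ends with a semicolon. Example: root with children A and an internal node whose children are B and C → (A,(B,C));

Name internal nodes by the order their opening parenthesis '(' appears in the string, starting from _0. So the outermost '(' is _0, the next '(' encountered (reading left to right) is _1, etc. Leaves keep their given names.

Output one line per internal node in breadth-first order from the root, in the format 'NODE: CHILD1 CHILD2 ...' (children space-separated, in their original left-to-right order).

Answer: _0: G _1 K M
_1: S H E A

Derivation:
Input: (G,(S,H,E,A),K,M);
Scanning left-to-right, naming '(' by encounter order:
  pos 0: '(' -> open internal node _0 (depth 1)
  pos 3: '(' -> open internal node _1 (depth 2)
  pos 11: ')' -> close internal node _1 (now at depth 1)
  pos 16: ')' -> close internal node _0 (now at depth 0)
Total internal nodes: 2
BFS adjacency from root:
  _0: G _1 K M
  _1: S H E A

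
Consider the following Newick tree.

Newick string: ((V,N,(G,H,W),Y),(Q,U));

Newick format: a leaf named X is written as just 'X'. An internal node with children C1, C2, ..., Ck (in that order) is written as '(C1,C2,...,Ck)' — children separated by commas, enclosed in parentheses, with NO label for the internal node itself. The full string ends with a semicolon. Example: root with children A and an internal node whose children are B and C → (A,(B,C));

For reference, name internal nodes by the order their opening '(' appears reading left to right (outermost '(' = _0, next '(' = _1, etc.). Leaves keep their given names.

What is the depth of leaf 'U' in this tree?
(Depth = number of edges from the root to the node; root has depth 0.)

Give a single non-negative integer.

Answer: 2

Derivation:
Newick: ((V,N,(G,H,W),Y),(Q,U));
Naming internals by '(' encounter order: outermost '(' = _0, next = _1, ...
Query node: U
Path from root: _0 -> _3 -> U
Depth of U: 2 (number of edges from root)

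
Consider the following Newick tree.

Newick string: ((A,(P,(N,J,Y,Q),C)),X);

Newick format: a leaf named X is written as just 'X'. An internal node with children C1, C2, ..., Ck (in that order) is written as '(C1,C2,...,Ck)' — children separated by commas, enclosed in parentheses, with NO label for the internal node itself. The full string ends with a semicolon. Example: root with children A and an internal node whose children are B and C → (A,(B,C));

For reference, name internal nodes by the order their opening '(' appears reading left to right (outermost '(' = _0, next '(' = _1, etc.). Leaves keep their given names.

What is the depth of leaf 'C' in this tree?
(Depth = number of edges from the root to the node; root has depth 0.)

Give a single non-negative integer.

Newick: ((A,(P,(N,J,Y,Q),C)),X);
Naming internals by '(' encounter order: outermost '(' = _0, next = _1, ...
Query node: C
Path from root: _0 -> _1 -> _2 -> C
Depth of C: 3 (number of edges from root)

Answer: 3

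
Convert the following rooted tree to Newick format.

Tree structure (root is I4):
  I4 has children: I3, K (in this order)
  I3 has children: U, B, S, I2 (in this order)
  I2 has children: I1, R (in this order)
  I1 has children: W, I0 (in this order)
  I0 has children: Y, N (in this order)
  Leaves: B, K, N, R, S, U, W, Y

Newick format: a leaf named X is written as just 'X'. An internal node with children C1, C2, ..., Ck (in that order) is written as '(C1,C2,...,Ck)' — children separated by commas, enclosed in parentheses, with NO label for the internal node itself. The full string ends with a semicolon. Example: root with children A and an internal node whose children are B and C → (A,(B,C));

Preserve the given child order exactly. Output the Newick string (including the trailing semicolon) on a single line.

internal I4 with children ['I3', 'K']
  internal I3 with children ['U', 'B', 'S', 'I2']
    leaf 'U' → 'U'
    leaf 'B' → 'B'
    leaf 'S' → 'S'
    internal I2 with children ['I1', 'R']
      internal I1 with children ['W', 'I0']
        leaf 'W' → 'W'
        internal I0 with children ['Y', 'N']
          leaf 'Y' → 'Y'
          leaf 'N' → 'N'
        → '(Y,N)'
      → '(W,(Y,N))'
      leaf 'R' → 'R'
    → '((W,(Y,N)),R)'
  → '(U,B,S,((W,(Y,N)),R))'
  leaf 'K' → 'K'
→ '((U,B,S,((W,(Y,N)),R)),K)'
Final: ((U,B,S,((W,(Y,N)),R)),K);

Answer: ((U,B,S,((W,(Y,N)),R)),K);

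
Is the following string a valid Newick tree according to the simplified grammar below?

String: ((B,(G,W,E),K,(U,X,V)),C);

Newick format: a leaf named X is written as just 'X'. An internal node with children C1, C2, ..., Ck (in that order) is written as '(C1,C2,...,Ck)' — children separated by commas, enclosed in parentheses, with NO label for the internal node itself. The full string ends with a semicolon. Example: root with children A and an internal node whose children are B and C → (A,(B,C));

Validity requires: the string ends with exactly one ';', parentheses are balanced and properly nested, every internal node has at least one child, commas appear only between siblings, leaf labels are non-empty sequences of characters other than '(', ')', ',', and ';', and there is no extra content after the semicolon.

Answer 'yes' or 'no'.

Answer: yes

Derivation:
Input: ((B,(G,W,E),K,(U,X,V)),C);
Paren balance: 4 '(' vs 4 ')' OK
Ends with single ';': True
Full parse: OK
Valid: True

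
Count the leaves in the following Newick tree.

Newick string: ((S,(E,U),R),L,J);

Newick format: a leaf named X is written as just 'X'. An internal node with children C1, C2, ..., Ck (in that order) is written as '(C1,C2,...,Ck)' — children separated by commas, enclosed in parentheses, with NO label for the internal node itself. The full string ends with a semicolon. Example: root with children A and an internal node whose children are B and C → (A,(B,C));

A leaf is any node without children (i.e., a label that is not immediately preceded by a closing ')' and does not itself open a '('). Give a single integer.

Answer: 6

Derivation:
Newick: ((S,(E,U),R),L,J);
Scan left-to-right; a leaf is any maximal label run not followed by '(':
  pos 2: leaf 'S' → count = 1
  pos 5: leaf 'E' → count = 2
  pos 7: leaf 'U' → count = 3
  pos 10: leaf 'R' → count = 4
  pos 13: leaf 'L' → count = 5
  pos 15: leaf 'J' → count = 6
Total leaves: 6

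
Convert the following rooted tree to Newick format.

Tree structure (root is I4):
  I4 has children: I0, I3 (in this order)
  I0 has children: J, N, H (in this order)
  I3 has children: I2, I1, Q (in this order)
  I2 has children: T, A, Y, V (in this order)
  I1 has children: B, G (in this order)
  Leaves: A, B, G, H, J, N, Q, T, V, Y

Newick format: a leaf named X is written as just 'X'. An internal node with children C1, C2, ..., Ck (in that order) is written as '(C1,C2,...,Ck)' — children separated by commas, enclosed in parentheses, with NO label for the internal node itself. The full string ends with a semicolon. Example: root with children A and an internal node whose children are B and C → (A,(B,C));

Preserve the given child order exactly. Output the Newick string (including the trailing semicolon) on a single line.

internal I4 with children ['I0', 'I3']
  internal I0 with children ['J', 'N', 'H']
    leaf 'J' → 'J'
    leaf 'N' → 'N'
    leaf 'H' → 'H'
  → '(J,N,H)'
  internal I3 with children ['I2', 'I1', 'Q']
    internal I2 with children ['T', 'A', 'Y', 'V']
      leaf 'T' → 'T'
      leaf 'A' → 'A'
      leaf 'Y' → 'Y'
      leaf 'V' → 'V'
    → '(T,A,Y,V)'
    internal I1 with children ['B', 'G']
      leaf 'B' → 'B'
      leaf 'G' → 'G'
    → '(B,G)'
    leaf 'Q' → 'Q'
  → '((T,A,Y,V),(B,G),Q)'
→ '((J,N,H),((T,A,Y,V),(B,G),Q))'
Final: ((J,N,H),((T,A,Y,V),(B,G),Q));

Answer: ((J,N,H),((T,A,Y,V),(B,G),Q));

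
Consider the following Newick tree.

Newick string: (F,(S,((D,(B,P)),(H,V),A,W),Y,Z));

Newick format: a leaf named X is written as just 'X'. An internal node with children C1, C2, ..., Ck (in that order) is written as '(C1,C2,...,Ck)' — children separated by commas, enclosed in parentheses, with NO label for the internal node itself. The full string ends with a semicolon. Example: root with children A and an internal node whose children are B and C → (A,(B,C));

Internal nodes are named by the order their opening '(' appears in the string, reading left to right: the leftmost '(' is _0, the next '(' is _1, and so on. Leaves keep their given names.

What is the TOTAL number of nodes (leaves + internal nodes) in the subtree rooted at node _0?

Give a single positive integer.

Answer: 17

Derivation:
Newick: (F,(S,((D,(B,P)),(H,V),A,W),Y,Z));
Locate _0: it is the '(' at position 0 (the 1st '(' reading left to right).
Query: subtree rooted at _0
_0: subtree_size = 1 + 16
  F: subtree_size = 1 + 0
  _1: subtree_size = 1 + 14
    S: subtree_size = 1 + 0
    _2: subtree_size = 1 + 10
      _3: subtree_size = 1 + 4
        D: subtree_size = 1 + 0
        _4: subtree_size = 1 + 2
          B: subtree_size = 1 + 0
          P: subtree_size = 1 + 0
      _5: subtree_size = 1 + 2
        H: subtree_size = 1 + 0
        V: subtree_size = 1 + 0
      A: subtree_size = 1 + 0
      W: subtree_size = 1 + 0
    Y: subtree_size = 1 + 0
    Z: subtree_size = 1 + 0
Total subtree size of _0: 17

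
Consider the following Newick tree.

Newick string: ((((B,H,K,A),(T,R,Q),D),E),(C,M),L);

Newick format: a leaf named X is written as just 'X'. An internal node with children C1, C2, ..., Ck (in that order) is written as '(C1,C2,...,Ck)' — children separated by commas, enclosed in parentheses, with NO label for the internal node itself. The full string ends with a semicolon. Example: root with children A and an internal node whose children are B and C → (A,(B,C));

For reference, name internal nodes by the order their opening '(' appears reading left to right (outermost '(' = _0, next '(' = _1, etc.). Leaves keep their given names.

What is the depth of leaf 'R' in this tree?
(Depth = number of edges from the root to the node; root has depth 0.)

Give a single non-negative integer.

Answer: 4

Derivation:
Newick: ((((B,H,K,A),(T,R,Q),D),E),(C,M),L);
Naming internals by '(' encounter order: outermost '(' = _0, next = _1, ...
Query node: R
Path from root: _0 -> _1 -> _2 -> _4 -> R
Depth of R: 4 (number of edges from root)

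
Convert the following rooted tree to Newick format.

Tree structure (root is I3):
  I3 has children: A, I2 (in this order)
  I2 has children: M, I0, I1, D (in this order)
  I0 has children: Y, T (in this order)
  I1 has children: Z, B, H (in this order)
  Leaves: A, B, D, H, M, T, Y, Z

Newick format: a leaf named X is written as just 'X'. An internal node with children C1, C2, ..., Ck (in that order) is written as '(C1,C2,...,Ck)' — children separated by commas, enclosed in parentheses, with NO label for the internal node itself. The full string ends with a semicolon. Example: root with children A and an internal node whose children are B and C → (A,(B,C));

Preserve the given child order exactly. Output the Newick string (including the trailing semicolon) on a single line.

Answer: (A,(M,(Y,T),(Z,B,H),D));

Derivation:
internal I3 with children ['A', 'I2']
  leaf 'A' → 'A'
  internal I2 with children ['M', 'I0', 'I1', 'D']
    leaf 'M' → 'M'
    internal I0 with children ['Y', 'T']
      leaf 'Y' → 'Y'
      leaf 'T' → 'T'
    → '(Y,T)'
    internal I1 with children ['Z', 'B', 'H']
      leaf 'Z' → 'Z'
      leaf 'B' → 'B'
      leaf 'H' → 'H'
    → '(Z,B,H)'
    leaf 'D' → 'D'
  → '(M,(Y,T),(Z,B,H),D)'
→ '(A,(M,(Y,T),(Z,B,H),D))'
Final: (A,(M,(Y,T),(Z,B,H),D));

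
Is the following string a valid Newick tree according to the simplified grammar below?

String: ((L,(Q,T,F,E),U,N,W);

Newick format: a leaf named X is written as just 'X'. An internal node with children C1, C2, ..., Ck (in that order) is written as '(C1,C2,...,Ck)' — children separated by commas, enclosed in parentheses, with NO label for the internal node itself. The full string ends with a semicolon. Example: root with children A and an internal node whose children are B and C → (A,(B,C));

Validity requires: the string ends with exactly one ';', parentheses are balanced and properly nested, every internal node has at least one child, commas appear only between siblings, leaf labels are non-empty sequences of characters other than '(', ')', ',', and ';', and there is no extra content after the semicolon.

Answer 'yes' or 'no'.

Input: ((L,(Q,T,F,E),U,N,W);
Paren balance: 3 '(' vs 2 ')' MISMATCH
Ends with single ';': True
Full parse: FAILS (expected , or ) at pos 20)
Valid: False

Answer: no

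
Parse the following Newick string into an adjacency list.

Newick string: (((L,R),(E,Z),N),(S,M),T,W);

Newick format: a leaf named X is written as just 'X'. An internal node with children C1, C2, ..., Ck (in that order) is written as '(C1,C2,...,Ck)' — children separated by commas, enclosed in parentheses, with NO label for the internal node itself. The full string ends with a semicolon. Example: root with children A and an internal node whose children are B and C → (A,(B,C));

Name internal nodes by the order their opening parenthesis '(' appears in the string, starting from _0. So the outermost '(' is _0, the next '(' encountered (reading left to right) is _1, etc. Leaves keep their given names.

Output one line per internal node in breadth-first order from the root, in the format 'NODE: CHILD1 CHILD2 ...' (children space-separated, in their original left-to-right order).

Input: (((L,R),(E,Z),N),(S,M),T,W);
Scanning left-to-right, naming '(' by encounter order:
  pos 0: '(' -> open internal node _0 (depth 1)
  pos 1: '(' -> open internal node _1 (depth 2)
  pos 2: '(' -> open internal node _2 (depth 3)
  pos 6: ')' -> close internal node _2 (now at depth 2)
  pos 8: '(' -> open internal node _3 (depth 3)
  pos 12: ')' -> close internal node _3 (now at depth 2)
  pos 15: ')' -> close internal node _1 (now at depth 1)
  pos 17: '(' -> open internal node _4 (depth 2)
  pos 21: ')' -> close internal node _4 (now at depth 1)
  pos 26: ')' -> close internal node _0 (now at depth 0)
Total internal nodes: 5
BFS adjacency from root:
  _0: _1 _4 T W
  _1: _2 _3 N
  _4: S M
  _2: L R
  _3: E Z

Answer: _0: _1 _4 T W
_1: _2 _3 N
_4: S M
_2: L R
_3: E Z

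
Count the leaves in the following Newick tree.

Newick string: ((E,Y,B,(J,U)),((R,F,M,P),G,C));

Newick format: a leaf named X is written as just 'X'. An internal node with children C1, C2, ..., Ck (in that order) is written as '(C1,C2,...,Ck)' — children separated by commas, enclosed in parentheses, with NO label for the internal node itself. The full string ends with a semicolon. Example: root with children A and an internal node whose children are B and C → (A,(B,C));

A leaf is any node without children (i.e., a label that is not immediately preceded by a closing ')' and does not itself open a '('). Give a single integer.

Answer: 11

Derivation:
Newick: ((E,Y,B,(J,U)),((R,F,M,P),G,C));
Scan left-to-right; a leaf is any maximal label run not followed by '(':
  pos 2: leaf 'E' → count = 1
  pos 4: leaf 'Y' → count = 2
  pos 6: leaf 'B' → count = 3
  pos 9: leaf 'J' → count = 4
  pos 11: leaf 'U' → count = 5
  pos 17: leaf 'R' → count = 6
  pos 19: leaf 'F' → count = 7
  pos 21: leaf 'M' → count = 8
  pos 23: leaf 'P' → count = 9
  pos 26: leaf 'G' → count = 10
  pos 28: leaf 'C' → count = 11
Total leaves: 11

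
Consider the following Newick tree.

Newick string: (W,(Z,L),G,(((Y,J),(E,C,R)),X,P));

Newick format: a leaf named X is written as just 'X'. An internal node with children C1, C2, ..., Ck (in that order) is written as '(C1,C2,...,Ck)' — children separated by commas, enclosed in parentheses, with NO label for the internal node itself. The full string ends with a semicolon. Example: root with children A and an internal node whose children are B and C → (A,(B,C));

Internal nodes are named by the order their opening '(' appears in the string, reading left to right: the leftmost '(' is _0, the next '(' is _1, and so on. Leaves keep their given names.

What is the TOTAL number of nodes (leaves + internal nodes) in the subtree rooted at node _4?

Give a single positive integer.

Answer: 3

Derivation:
Newick: (W,(Z,L),G,(((Y,J),(E,C,R)),X,P));
Locate _4: it is the '(' at position 13 (the 5th '(' reading left to right).
Query: subtree rooted at _4
_4: subtree_size = 1 + 2
  Y: subtree_size = 1 + 0
  J: subtree_size = 1 + 0
Total subtree size of _4: 3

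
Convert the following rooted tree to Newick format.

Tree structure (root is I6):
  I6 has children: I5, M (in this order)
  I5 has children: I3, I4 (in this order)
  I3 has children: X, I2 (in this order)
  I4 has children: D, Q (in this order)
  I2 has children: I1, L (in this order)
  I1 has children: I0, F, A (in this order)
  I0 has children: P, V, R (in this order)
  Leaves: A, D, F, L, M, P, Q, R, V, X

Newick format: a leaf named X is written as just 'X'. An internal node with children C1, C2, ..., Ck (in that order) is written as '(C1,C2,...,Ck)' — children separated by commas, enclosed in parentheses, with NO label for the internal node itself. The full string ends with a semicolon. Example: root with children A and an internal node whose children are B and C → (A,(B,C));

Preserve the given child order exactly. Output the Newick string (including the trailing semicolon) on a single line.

Answer: (((X,(((P,V,R),F,A),L)),(D,Q)),M);

Derivation:
internal I6 with children ['I5', 'M']
  internal I5 with children ['I3', 'I4']
    internal I3 with children ['X', 'I2']
      leaf 'X' → 'X'
      internal I2 with children ['I1', 'L']
        internal I1 with children ['I0', 'F', 'A']
          internal I0 with children ['P', 'V', 'R']
            leaf 'P' → 'P'
            leaf 'V' → 'V'
            leaf 'R' → 'R'
          → '(P,V,R)'
          leaf 'F' → 'F'
          leaf 'A' → 'A'
        → '((P,V,R),F,A)'
        leaf 'L' → 'L'
      → '(((P,V,R),F,A),L)'
    → '(X,(((P,V,R),F,A),L))'
    internal I4 with children ['D', 'Q']
      leaf 'D' → 'D'
      leaf 'Q' → 'Q'
    → '(D,Q)'
  → '((X,(((P,V,R),F,A),L)),(D,Q))'
  leaf 'M' → 'M'
→ '(((X,(((P,V,R),F,A),L)),(D,Q)),M)'
Final: (((X,(((P,V,R),F,A),L)),(D,Q)),M);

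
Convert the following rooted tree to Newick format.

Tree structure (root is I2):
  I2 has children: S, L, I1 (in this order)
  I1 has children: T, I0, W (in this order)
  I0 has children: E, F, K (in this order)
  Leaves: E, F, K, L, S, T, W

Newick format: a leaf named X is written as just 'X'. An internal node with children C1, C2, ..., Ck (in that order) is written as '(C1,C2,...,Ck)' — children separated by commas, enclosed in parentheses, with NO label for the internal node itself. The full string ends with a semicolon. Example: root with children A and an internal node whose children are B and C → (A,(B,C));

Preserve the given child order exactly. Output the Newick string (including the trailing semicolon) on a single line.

Answer: (S,L,(T,(E,F,K),W));

Derivation:
internal I2 with children ['S', 'L', 'I1']
  leaf 'S' → 'S'
  leaf 'L' → 'L'
  internal I1 with children ['T', 'I0', 'W']
    leaf 'T' → 'T'
    internal I0 with children ['E', 'F', 'K']
      leaf 'E' → 'E'
      leaf 'F' → 'F'
      leaf 'K' → 'K'
    → '(E,F,K)'
    leaf 'W' → 'W'
  → '(T,(E,F,K),W)'
→ '(S,L,(T,(E,F,K),W))'
Final: (S,L,(T,(E,F,K),W));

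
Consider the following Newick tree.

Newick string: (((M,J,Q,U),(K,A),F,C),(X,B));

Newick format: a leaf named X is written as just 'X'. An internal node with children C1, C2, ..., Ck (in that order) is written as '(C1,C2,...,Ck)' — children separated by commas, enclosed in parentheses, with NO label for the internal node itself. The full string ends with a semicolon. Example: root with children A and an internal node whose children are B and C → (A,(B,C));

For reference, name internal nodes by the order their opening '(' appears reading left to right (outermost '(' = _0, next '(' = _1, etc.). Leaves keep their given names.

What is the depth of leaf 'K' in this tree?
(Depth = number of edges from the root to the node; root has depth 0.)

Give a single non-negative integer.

Answer: 3

Derivation:
Newick: (((M,J,Q,U),(K,A),F,C),(X,B));
Naming internals by '(' encounter order: outermost '(' = _0, next = _1, ...
Query node: K
Path from root: _0 -> _1 -> _3 -> K
Depth of K: 3 (number of edges from root)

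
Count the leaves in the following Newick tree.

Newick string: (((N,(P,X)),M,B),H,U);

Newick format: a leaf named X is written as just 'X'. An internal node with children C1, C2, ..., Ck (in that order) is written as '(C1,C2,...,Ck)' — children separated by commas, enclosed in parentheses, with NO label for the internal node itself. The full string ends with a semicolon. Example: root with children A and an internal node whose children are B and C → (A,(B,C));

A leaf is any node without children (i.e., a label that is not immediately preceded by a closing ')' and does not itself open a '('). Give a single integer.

Newick: (((N,(P,X)),M,B),H,U);
Scan left-to-right; a leaf is any maximal label run not followed by '(':
  pos 3: leaf 'N' → count = 1
  pos 6: leaf 'P' → count = 2
  pos 8: leaf 'X' → count = 3
  pos 12: leaf 'M' → count = 4
  pos 14: leaf 'B' → count = 5
  pos 17: leaf 'H' → count = 6
  pos 19: leaf 'U' → count = 7
Total leaves: 7

Answer: 7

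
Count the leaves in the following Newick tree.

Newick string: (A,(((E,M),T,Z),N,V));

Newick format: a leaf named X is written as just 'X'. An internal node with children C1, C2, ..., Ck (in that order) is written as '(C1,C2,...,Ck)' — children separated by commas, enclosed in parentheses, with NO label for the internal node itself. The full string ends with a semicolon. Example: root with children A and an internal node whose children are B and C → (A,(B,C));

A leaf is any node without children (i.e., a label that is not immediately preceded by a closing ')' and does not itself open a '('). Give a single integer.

Newick: (A,(((E,M),T,Z),N,V));
Scan left-to-right; a leaf is any maximal label run not followed by '(':
  pos 1: leaf 'A' → count = 1
  pos 6: leaf 'E' → count = 2
  pos 8: leaf 'M' → count = 3
  pos 11: leaf 'T' → count = 4
  pos 13: leaf 'Z' → count = 5
  pos 16: leaf 'N' → count = 6
  pos 18: leaf 'V' → count = 7
Total leaves: 7

Answer: 7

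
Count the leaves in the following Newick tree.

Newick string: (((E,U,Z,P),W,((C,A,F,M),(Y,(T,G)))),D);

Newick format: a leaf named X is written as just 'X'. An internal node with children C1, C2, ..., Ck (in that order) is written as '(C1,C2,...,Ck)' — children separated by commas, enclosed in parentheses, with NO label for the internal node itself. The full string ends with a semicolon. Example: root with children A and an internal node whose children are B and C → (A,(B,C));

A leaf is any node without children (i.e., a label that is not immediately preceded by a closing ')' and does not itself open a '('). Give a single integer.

Answer: 13

Derivation:
Newick: (((E,U,Z,P),W,((C,A,F,M),(Y,(T,G)))),D);
Scan left-to-right; a leaf is any maximal label run not followed by '(':
  pos 3: leaf 'E' → count = 1
  pos 5: leaf 'U' → count = 2
  pos 7: leaf 'Z' → count = 3
  pos 9: leaf 'P' → count = 4
  pos 12: leaf 'W' → count = 5
  pos 16: leaf 'C' → count = 6
  pos 18: leaf 'A' → count = 7
  pos 20: leaf 'F' → count = 8
  pos 22: leaf 'M' → count = 9
  pos 26: leaf 'Y' → count = 10
  pos 29: leaf 'T' → count = 11
  pos 31: leaf 'G' → count = 12
  pos 37: leaf 'D' → count = 13
Total leaves: 13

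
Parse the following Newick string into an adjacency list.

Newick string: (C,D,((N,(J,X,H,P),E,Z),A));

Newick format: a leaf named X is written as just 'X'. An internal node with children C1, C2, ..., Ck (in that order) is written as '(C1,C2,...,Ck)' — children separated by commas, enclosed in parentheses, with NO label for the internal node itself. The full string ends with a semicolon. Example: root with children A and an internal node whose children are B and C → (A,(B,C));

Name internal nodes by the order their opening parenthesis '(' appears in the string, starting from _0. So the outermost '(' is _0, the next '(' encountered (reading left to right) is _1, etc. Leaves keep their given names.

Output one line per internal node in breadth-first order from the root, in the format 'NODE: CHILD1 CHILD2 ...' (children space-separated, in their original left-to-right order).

Input: (C,D,((N,(J,X,H,P),E,Z),A));
Scanning left-to-right, naming '(' by encounter order:
  pos 0: '(' -> open internal node _0 (depth 1)
  pos 5: '(' -> open internal node _1 (depth 2)
  pos 6: '(' -> open internal node _2 (depth 3)
  pos 9: '(' -> open internal node _3 (depth 4)
  pos 17: ')' -> close internal node _3 (now at depth 3)
  pos 22: ')' -> close internal node _2 (now at depth 2)
  pos 25: ')' -> close internal node _1 (now at depth 1)
  pos 26: ')' -> close internal node _0 (now at depth 0)
Total internal nodes: 4
BFS adjacency from root:
  _0: C D _1
  _1: _2 A
  _2: N _3 E Z
  _3: J X H P

Answer: _0: C D _1
_1: _2 A
_2: N _3 E Z
_3: J X H P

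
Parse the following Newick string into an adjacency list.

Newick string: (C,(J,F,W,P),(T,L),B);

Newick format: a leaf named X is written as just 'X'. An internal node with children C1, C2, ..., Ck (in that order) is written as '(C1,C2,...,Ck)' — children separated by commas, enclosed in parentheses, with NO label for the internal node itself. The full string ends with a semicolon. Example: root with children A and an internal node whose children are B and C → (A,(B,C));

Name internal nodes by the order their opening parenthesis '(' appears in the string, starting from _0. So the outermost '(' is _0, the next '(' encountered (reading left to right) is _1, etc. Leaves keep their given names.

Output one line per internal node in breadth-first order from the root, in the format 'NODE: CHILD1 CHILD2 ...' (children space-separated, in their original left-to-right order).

Answer: _0: C _1 _2 B
_1: J F W P
_2: T L

Derivation:
Input: (C,(J,F,W,P),(T,L),B);
Scanning left-to-right, naming '(' by encounter order:
  pos 0: '(' -> open internal node _0 (depth 1)
  pos 3: '(' -> open internal node _1 (depth 2)
  pos 11: ')' -> close internal node _1 (now at depth 1)
  pos 13: '(' -> open internal node _2 (depth 2)
  pos 17: ')' -> close internal node _2 (now at depth 1)
  pos 20: ')' -> close internal node _0 (now at depth 0)
Total internal nodes: 3
BFS adjacency from root:
  _0: C _1 _2 B
  _1: J F W P
  _2: T L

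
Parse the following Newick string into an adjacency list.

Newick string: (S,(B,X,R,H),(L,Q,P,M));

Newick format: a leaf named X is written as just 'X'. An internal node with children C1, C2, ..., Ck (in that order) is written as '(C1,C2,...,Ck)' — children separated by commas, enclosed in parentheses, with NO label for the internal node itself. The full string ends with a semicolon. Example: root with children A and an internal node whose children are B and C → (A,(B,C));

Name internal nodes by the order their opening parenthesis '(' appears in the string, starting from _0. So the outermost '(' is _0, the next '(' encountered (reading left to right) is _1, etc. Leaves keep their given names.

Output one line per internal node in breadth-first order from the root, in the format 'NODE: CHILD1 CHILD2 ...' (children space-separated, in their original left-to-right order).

Input: (S,(B,X,R,H),(L,Q,P,M));
Scanning left-to-right, naming '(' by encounter order:
  pos 0: '(' -> open internal node _0 (depth 1)
  pos 3: '(' -> open internal node _1 (depth 2)
  pos 11: ')' -> close internal node _1 (now at depth 1)
  pos 13: '(' -> open internal node _2 (depth 2)
  pos 21: ')' -> close internal node _2 (now at depth 1)
  pos 22: ')' -> close internal node _0 (now at depth 0)
Total internal nodes: 3
BFS adjacency from root:
  _0: S _1 _2
  _1: B X R H
  _2: L Q P M

Answer: _0: S _1 _2
_1: B X R H
_2: L Q P M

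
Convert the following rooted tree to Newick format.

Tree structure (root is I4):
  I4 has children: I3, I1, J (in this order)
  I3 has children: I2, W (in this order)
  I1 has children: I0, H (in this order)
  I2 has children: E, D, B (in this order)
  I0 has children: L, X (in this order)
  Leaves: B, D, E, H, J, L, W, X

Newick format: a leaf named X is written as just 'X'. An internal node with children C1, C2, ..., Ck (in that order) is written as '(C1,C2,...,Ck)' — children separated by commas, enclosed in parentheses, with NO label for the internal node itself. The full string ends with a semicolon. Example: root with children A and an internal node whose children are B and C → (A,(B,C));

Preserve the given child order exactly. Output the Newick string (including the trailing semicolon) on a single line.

Answer: (((E,D,B),W),((L,X),H),J);

Derivation:
internal I4 with children ['I3', 'I1', 'J']
  internal I3 with children ['I2', 'W']
    internal I2 with children ['E', 'D', 'B']
      leaf 'E' → 'E'
      leaf 'D' → 'D'
      leaf 'B' → 'B'
    → '(E,D,B)'
    leaf 'W' → 'W'
  → '((E,D,B),W)'
  internal I1 with children ['I0', 'H']
    internal I0 with children ['L', 'X']
      leaf 'L' → 'L'
      leaf 'X' → 'X'
    → '(L,X)'
    leaf 'H' → 'H'
  → '((L,X),H)'
  leaf 'J' → 'J'
→ '(((E,D,B),W),((L,X),H),J)'
Final: (((E,D,B),W),((L,X),H),J);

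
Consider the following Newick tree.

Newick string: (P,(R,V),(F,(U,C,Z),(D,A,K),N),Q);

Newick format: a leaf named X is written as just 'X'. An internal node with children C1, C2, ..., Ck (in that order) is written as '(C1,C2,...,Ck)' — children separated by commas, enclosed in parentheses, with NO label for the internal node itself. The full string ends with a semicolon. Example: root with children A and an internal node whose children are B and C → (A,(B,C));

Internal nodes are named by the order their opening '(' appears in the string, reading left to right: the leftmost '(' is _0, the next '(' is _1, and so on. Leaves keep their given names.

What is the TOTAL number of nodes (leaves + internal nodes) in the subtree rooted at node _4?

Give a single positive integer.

Newick: (P,(R,V),(F,(U,C,Z),(D,A,K),N),Q);
Locate _4: it is the '(' at position 20 (the 5th '(' reading left to right).
Query: subtree rooted at _4
_4: subtree_size = 1 + 3
  D: subtree_size = 1 + 0
  A: subtree_size = 1 + 0
  K: subtree_size = 1 + 0
Total subtree size of _4: 4

Answer: 4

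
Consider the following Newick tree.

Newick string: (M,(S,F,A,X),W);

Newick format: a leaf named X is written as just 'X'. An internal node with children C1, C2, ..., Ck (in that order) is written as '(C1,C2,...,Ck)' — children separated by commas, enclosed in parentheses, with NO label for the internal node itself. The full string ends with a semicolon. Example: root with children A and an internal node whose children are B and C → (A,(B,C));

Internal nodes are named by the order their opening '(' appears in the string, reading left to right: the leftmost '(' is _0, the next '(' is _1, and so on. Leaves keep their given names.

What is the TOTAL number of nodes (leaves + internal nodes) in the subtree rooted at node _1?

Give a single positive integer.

Answer: 5

Derivation:
Newick: (M,(S,F,A,X),W);
Locate _1: it is the '(' at position 3 (the 2nd '(' reading left to right).
Query: subtree rooted at _1
_1: subtree_size = 1 + 4
  S: subtree_size = 1 + 0
  F: subtree_size = 1 + 0
  A: subtree_size = 1 + 0
  X: subtree_size = 1 + 0
Total subtree size of _1: 5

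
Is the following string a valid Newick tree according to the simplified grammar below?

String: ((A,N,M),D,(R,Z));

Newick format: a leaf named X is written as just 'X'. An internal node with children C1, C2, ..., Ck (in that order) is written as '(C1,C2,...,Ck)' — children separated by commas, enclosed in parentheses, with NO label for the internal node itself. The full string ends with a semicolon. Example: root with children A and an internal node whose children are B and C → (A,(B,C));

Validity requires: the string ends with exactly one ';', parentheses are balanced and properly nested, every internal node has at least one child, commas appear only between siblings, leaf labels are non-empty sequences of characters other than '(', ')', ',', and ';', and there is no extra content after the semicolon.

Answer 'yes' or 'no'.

Input: ((A,N,M),D,(R,Z));
Paren balance: 3 '(' vs 3 ')' OK
Ends with single ';': True
Full parse: OK
Valid: True

Answer: yes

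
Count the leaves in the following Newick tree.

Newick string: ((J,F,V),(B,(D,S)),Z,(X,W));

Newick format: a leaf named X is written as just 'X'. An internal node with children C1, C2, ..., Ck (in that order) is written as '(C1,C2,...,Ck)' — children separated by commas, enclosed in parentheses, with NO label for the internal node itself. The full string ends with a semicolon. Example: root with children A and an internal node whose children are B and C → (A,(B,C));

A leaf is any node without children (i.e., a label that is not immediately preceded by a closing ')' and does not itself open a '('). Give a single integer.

Newick: ((J,F,V),(B,(D,S)),Z,(X,W));
Scan left-to-right; a leaf is any maximal label run not followed by '(':
  pos 2: leaf 'J' → count = 1
  pos 4: leaf 'F' → count = 2
  pos 6: leaf 'V' → count = 3
  pos 10: leaf 'B' → count = 4
  pos 13: leaf 'D' → count = 5
  pos 15: leaf 'S' → count = 6
  pos 19: leaf 'Z' → count = 7
  pos 22: leaf 'X' → count = 8
  pos 24: leaf 'W' → count = 9
Total leaves: 9

Answer: 9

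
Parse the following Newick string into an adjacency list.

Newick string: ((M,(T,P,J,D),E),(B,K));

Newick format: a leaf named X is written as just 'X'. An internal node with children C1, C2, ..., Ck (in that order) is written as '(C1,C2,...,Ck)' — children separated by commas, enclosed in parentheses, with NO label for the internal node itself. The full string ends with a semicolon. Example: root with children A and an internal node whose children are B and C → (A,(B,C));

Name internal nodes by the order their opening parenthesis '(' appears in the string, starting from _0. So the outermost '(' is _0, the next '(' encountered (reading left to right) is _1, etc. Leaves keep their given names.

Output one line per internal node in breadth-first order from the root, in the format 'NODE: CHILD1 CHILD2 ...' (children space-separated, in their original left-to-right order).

Answer: _0: _1 _3
_1: M _2 E
_3: B K
_2: T P J D

Derivation:
Input: ((M,(T,P,J,D),E),(B,K));
Scanning left-to-right, naming '(' by encounter order:
  pos 0: '(' -> open internal node _0 (depth 1)
  pos 1: '(' -> open internal node _1 (depth 2)
  pos 4: '(' -> open internal node _2 (depth 3)
  pos 12: ')' -> close internal node _2 (now at depth 2)
  pos 15: ')' -> close internal node _1 (now at depth 1)
  pos 17: '(' -> open internal node _3 (depth 2)
  pos 21: ')' -> close internal node _3 (now at depth 1)
  pos 22: ')' -> close internal node _0 (now at depth 0)
Total internal nodes: 4
BFS adjacency from root:
  _0: _1 _3
  _1: M _2 E
  _3: B K
  _2: T P J D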